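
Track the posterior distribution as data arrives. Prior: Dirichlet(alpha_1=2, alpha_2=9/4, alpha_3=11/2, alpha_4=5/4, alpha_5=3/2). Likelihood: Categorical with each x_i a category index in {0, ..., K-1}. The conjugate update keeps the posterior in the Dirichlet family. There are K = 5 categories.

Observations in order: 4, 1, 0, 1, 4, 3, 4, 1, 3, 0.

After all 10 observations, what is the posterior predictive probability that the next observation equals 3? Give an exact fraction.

13/90

obs 1: x=4 → posterior Dirichlet(2, 9/4, 11/2, 5/4, 5/2)
obs 2: x=1 → posterior Dirichlet(2, 13/4, 11/2, 5/4, 5/2)
obs 3: x=0 → posterior Dirichlet(3, 13/4, 11/2, 5/4, 5/2)
obs 4: x=1 → posterior Dirichlet(3, 17/4, 11/2, 5/4, 5/2)
obs 5: x=4 → posterior Dirichlet(3, 17/4, 11/2, 5/4, 7/2)
obs 6: x=3 → posterior Dirichlet(3, 17/4, 11/2, 9/4, 7/2)
obs 7: x=4 → posterior Dirichlet(3, 17/4, 11/2, 9/4, 9/2)
obs 8: x=1 → posterior Dirichlet(3, 21/4, 11/2, 9/4, 9/2)
obs 9: x=3 → posterior Dirichlet(3, 21/4, 11/2, 13/4, 9/2)
obs 10: x=0 → posterior Dirichlet(4, 21/4, 11/2, 13/4, 9/2)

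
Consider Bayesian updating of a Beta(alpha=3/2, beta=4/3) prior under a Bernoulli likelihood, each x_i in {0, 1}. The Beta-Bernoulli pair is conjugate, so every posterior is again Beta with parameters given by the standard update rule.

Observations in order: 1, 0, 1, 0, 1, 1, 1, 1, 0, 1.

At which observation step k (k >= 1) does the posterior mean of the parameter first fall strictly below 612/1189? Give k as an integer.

k = 4

obs 1: x=1 → posterior Beta(5/2, 4/3)
obs 2: x=0 → posterior Beta(5/2, 7/3)
obs 3: x=1 → posterior Beta(7/2, 7/3)
obs 4: x=0 → posterior Beta(7/2, 10/3)
obs 5: x=1 → posterior Beta(9/2, 10/3)
obs 6: x=1 → posterior Beta(11/2, 10/3)
obs 7: x=1 → posterior Beta(13/2, 10/3)
obs 8: x=1 → posterior Beta(15/2, 10/3)
obs 9: x=0 → posterior Beta(15/2, 13/3)
obs 10: x=1 → posterior Beta(17/2, 13/3)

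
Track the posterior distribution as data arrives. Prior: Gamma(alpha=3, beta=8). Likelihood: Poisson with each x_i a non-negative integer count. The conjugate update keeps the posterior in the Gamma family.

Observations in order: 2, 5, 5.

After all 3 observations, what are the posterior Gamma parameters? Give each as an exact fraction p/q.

alpha=15, beta=11

obs 1: x=2 → posterior Gamma(5, 9)
obs 2: x=5 → posterior Gamma(10, 10)
obs 3: x=5 → posterior Gamma(15, 11)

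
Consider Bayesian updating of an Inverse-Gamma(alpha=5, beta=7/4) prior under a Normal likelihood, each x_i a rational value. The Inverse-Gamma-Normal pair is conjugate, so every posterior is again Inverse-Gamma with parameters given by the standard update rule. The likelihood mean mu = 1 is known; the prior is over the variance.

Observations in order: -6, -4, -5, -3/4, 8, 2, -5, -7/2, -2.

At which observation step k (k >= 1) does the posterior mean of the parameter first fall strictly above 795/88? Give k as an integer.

k = 3

obs 1: x=-6 → posterior Inverse-Gamma(11/2, 105/4)
obs 2: x=-4 → posterior Inverse-Gamma(6, 155/4)
obs 3: x=-5 → posterior Inverse-Gamma(13/2, 227/4)
obs 4: x=-3/4 → posterior Inverse-Gamma(7, 1865/32)
obs 5: x=8 → posterior Inverse-Gamma(15/2, 2649/32)
obs 6: x=2 → posterior Inverse-Gamma(8, 2665/32)
obs 7: x=-5 → posterior Inverse-Gamma(17/2, 3241/32)
obs 8: x=-7/2 → posterior Inverse-Gamma(9, 3565/32)
obs 9: x=-2 → posterior Inverse-Gamma(19/2, 3709/32)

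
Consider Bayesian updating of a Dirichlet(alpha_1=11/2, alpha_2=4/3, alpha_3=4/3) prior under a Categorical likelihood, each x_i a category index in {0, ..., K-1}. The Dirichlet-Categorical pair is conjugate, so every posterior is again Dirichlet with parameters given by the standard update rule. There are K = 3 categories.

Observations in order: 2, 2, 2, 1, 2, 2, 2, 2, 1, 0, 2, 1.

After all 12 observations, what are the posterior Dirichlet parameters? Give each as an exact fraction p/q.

obs 1: x=2 → posterior Dirichlet(11/2, 4/3, 7/3)
obs 2: x=2 → posterior Dirichlet(11/2, 4/3, 10/3)
obs 3: x=2 → posterior Dirichlet(11/2, 4/3, 13/3)
obs 4: x=1 → posterior Dirichlet(11/2, 7/3, 13/3)
obs 5: x=2 → posterior Dirichlet(11/2, 7/3, 16/3)
obs 6: x=2 → posterior Dirichlet(11/2, 7/3, 19/3)
obs 7: x=2 → posterior Dirichlet(11/2, 7/3, 22/3)
obs 8: x=2 → posterior Dirichlet(11/2, 7/3, 25/3)
obs 9: x=1 → posterior Dirichlet(11/2, 10/3, 25/3)
obs 10: x=0 → posterior Dirichlet(13/2, 10/3, 25/3)
obs 11: x=2 → posterior Dirichlet(13/2, 10/3, 28/3)
obs 12: x=1 → posterior Dirichlet(13/2, 13/3, 28/3)

alpha_1=13/2, alpha_2=13/3, alpha_3=28/3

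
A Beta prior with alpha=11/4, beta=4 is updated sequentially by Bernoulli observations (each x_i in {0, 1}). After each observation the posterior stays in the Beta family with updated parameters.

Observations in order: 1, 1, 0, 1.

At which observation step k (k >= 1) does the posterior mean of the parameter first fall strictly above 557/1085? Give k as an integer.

obs 1: x=1 → posterior Beta(15/4, 4)
obs 2: x=1 → posterior Beta(19/4, 4)
obs 3: x=0 → posterior Beta(19/4, 5)
obs 4: x=1 → posterior Beta(23/4, 5)

k = 2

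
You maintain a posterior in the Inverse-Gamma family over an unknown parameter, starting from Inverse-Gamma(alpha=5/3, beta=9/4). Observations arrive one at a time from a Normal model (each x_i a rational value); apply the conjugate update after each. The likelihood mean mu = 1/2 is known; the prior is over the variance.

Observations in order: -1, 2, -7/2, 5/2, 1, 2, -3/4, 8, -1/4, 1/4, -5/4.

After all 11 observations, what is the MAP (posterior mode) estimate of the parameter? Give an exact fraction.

279/49

obs 1: x=-1 → posterior Inverse-Gamma(13/6, 27/8)
obs 2: x=2 → posterior Inverse-Gamma(8/3, 9/2)
obs 3: x=-7/2 → posterior Inverse-Gamma(19/6, 25/2)
obs 4: x=5/2 → posterior Inverse-Gamma(11/3, 29/2)
obs 5: x=1 → posterior Inverse-Gamma(25/6, 117/8)
obs 6: x=2 → posterior Inverse-Gamma(14/3, 63/4)
obs 7: x=-3/4 → posterior Inverse-Gamma(31/6, 529/32)
obs 8: x=8 → posterior Inverse-Gamma(17/3, 1429/32)
obs 9: x=-1/4 → posterior Inverse-Gamma(37/6, 719/16)
obs 10: x=1/4 → posterior Inverse-Gamma(20/3, 1439/32)
obs 11: x=-5/4 → posterior Inverse-Gamma(43/6, 93/2)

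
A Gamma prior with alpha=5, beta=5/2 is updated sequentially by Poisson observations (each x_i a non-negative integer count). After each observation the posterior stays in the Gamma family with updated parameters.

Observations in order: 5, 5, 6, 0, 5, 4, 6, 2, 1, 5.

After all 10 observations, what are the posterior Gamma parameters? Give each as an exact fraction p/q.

obs 1: x=5 → posterior Gamma(10, 7/2)
obs 2: x=5 → posterior Gamma(15, 9/2)
obs 3: x=6 → posterior Gamma(21, 11/2)
obs 4: x=0 → posterior Gamma(21, 13/2)
obs 5: x=5 → posterior Gamma(26, 15/2)
obs 6: x=4 → posterior Gamma(30, 17/2)
obs 7: x=6 → posterior Gamma(36, 19/2)
obs 8: x=2 → posterior Gamma(38, 21/2)
obs 9: x=1 → posterior Gamma(39, 23/2)
obs 10: x=5 → posterior Gamma(44, 25/2)

alpha=44, beta=25/2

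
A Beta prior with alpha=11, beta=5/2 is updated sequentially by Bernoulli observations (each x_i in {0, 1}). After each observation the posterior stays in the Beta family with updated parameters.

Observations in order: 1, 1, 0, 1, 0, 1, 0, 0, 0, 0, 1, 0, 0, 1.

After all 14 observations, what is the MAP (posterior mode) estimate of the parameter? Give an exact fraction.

obs 1: x=1 → posterior Beta(12, 5/2)
obs 2: x=1 → posterior Beta(13, 5/2)
obs 3: x=0 → posterior Beta(13, 7/2)
obs 4: x=1 → posterior Beta(14, 7/2)
obs 5: x=0 → posterior Beta(14, 9/2)
obs 6: x=1 → posterior Beta(15, 9/2)
obs 7: x=0 → posterior Beta(15, 11/2)
obs 8: x=0 → posterior Beta(15, 13/2)
obs 9: x=0 → posterior Beta(15, 15/2)
obs 10: x=0 → posterior Beta(15, 17/2)
obs 11: x=1 → posterior Beta(16, 17/2)
obs 12: x=0 → posterior Beta(16, 19/2)
obs 13: x=0 → posterior Beta(16, 21/2)
obs 14: x=1 → posterior Beta(17, 21/2)

32/51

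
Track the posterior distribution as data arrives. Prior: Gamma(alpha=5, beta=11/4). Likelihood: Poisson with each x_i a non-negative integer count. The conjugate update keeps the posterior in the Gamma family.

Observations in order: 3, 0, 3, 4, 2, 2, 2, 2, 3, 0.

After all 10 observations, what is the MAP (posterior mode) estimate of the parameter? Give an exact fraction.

obs 1: x=3 → posterior Gamma(8, 15/4)
obs 2: x=0 → posterior Gamma(8, 19/4)
obs 3: x=3 → posterior Gamma(11, 23/4)
obs 4: x=4 → posterior Gamma(15, 27/4)
obs 5: x=2 → posterior Gamma(17, 31/4)
obs 6: x=2 → posterior Gamma(19, 35/4)
obs 7: x=2 → posterior Gamma(21, 39/4)
obs 8: x=2 → posterior Gamma(23, 43/4)
obs 9: x=3 → posterior Gamma(26, 47/4)
obs 10: x=0 → posterior Gamma(26, 51/4)

100/51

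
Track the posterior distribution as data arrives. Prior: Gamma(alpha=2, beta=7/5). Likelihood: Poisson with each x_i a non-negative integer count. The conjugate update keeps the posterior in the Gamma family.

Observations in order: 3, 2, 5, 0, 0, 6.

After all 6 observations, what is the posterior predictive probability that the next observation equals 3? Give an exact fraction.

obs 1: x=3 → posterior Gamma(5, 12/5)
obs 2: x=2 → posterior Gamma(7, 17/5)
obs 3: x=5 → posterior Gamma(12, 22/5)
obs 4: x=0 → posterior Gamma(12, 27/5)
obs 5: x=0 → posterior Gamma(12, 32/5)
obs 6: x=6 → posterior Gamma(18, 37/5)

200569389000439196405697051656875/1021066087565183334723288986812416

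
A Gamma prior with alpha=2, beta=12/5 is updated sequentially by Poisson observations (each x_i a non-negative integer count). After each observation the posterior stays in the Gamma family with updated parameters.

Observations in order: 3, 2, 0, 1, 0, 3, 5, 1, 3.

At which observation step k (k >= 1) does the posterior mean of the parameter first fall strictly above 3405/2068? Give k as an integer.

k = 7

obs 1: x=3 → posterior Gamma(5, 17/5)
obs 2: x=2 → posterior Gamma(7, 22/5)
obs 3: x=0 → posterior Gamma(7, 27/5)
obs 4: x=1 → posterior Gamma(8, 32/5)
obs 5: x=0 → posterior Gamma(8, 37/5)
obs 6: x=3 → posterior Gamma(11, 42/5)
obs 7: x=5 → posterior Gamma(16, 47/5)
obs 8: x=1 → posterior Gamma(17, 52/5)
obs 9: x=3 → posterior Gamma(20, 57/5)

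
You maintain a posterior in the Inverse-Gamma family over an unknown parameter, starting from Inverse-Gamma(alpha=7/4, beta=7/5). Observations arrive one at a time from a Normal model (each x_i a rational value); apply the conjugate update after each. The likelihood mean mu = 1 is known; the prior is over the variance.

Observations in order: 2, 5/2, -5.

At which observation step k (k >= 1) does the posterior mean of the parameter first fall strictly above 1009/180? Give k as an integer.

k = 3

obs 1: x=2 → posterior Inverse-Gamma(9/4, 19/10)
obs 2: x=5/2 → posterior Inverse-Gamma(11/4, 121/40)
obs 3: x=-5 → posterior Inverse-Gamma(13/4, 841/40)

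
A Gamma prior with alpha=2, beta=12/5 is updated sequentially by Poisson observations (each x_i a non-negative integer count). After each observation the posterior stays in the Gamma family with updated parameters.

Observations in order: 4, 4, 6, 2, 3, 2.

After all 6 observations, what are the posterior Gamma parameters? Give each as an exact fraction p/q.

alpha=23, beta=42/5

obs 1: x=4 → posterior Gamma(6, 17/5)
obs 2: x=4 → posterior Gamma(10, 22/5)
obs 3: x=6 → posterior Gamma(16, 27/5)
obs 4: x=2 → posterior Gamma(18, 32/5)
obs 5: x=3 → posterior Gamma(21, 37/5)
obs 6: x=2 → posterior Gamma(23, 42/5)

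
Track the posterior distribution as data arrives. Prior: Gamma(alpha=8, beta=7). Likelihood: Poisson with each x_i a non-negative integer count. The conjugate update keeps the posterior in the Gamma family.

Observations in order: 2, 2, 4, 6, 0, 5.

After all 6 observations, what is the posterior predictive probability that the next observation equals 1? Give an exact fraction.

32198398897837284447098265219159/123476695691247935826229781856256

obs 1: x=2 → posterior Gamma(10, 8)
obs 2: x=2 → posterior Gamma(12, 9)
obs 3: x=4 → posterior Gamma(16, 10)
obs 4: x=6 → posterior Gamma(22, 11)
obs 5: x=0 → posterior Gamma(22, 12)
obs 6: x=5 → posterior Gamma(27, 13)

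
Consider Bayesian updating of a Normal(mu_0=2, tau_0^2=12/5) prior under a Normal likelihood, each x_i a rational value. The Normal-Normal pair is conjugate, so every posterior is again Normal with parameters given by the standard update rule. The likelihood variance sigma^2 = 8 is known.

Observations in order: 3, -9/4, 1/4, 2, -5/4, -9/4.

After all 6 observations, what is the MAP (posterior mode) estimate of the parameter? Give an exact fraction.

obs 1: x=3 → posterior Normal(29/13, 24/13)
obs 2: x=-9/4 → posterior Normal(89/64, 3/2)
obs 3: x=1/4 → posterior Normal(23/19, 24/19)
obs 4: x=2 → posterior Normal(29/22, 12/11)
obs 5: x=-5/4 → posterior Normal(101/100, 24/25)
obs 6: x=-9/4 → posterior Normal(37/56, 6/7)

37/56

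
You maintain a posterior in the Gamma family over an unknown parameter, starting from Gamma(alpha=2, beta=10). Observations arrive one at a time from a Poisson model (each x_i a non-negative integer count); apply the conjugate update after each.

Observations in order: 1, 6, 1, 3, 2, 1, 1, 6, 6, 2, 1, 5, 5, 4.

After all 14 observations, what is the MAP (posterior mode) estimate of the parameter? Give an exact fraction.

obs 1: x=1 → posterior Gamma(3, 11)
obs 2: x=6 → posterior Gamma(9, 12)
obs 3: x=1 → posterior Gamma(10, 13)
obs 4: x=3 → posterior Gamma(13, 14)
obs 5: x=2 → posterior Gamma(15, 15)
obs 6: x=1 → posterior Gamma(16, 16)
obs 7: x=1 → posterior Gamma(17, 17)
obs 8: x=6 → posterior Gamma(23, 18)
obs 9: x=6 → posterior Gamma(29, 19)
obs 10: x=2 → posterior Gamma(31, 20)
obs 11: x=1 → posterior Gamma(32, 21)
obs 12: x=5 → posterior Gamma(37, 22)
obs 13: x=5 → posterior Gamma(42, 23)
obs 14: x=4 → posterior Gamma(46, 24)

15/8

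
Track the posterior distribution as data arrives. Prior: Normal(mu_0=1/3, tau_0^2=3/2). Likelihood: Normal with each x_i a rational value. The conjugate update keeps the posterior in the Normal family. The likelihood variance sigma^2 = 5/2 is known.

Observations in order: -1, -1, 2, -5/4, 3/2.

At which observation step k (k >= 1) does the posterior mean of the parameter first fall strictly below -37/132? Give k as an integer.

k = 2

obs 1: x=-1 → posterior Normal(-1/6, 15/16)
obs 2: x=-1 → posterior Normal(-13/33, 15/22)
obs 3: x=2 → posterior Normal(5/42, 15/28)
obs 4: x=-5/4 → posterior Normal(-25/204, 15/34)
obs 5: x=3/2 → posterior Normal(29/240, 3/8)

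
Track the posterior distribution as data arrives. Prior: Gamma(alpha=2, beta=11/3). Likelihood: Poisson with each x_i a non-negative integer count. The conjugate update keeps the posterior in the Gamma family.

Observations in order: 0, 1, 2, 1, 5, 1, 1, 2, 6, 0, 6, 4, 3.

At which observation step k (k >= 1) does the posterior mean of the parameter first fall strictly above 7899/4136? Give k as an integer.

k = 12

obs 1: x=0 → posterior Gamma(2, 14/3)
obs 2: x=1 → posterior Gamma(3, 17/3)
obs 3: x=2 → posterior Gamma(5, 20/3)
obs 4: x=1 → posterior Gamma(6, 23/3)
obs 5: x=5 → posterior Gamma(11, 26/3)
obs 6: x=1 → posterior Gamma(12, 29/3)
obs 7: x=1 → posterior Gamma(13, 32/3)
obs 8: x=2 → posterior Gamma(15, 35/3)
obs 9: x=6 → posterior Gamma(21, 38/3)
obs 10: x=0 → posterior Gamma(21, 41/3)
obs 11: x=6 → posterior Gamma(27, 44/3)
obs 12: x=4 → posterior Gamma(31, 47/3)
obs 13: x=3 → posterior Gamma(34, 50/3)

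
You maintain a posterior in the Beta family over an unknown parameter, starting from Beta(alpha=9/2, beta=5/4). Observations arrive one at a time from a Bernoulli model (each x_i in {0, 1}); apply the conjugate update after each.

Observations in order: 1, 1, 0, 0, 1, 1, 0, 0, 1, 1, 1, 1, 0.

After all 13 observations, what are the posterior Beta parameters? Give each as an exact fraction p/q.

alpha=25/2, beta=25/4

obs 1: x=1 → posterior Beta(11/2, 5/4)
obs 2: x=1 → posterior Beta(13/2, 5/4)
obs 3: x=0 → posterior Beta(13/2, 9/4)
obs 4: x=0 → posterior Beta(13/2, 13/4)
obs 5: x=1 → posterior Beta(15/2, 13/4)
obs 6: x=1 → posterior Beta(17/2, 13/4)
obs 7: x=0 → posterior Beta(17/2, 17/4)
obs 8: x=0 → posterior Beta(17/2, 21/4)
obs 9: x=1 → posterior Beta(19/2, 21/4)
obs 10: x=1 → posterior Beta(21/2, 21/4)
obs 11: x=1 → posterior Beta(23/2, 21/4)
obs 12: x=1 → posterior Beta(25/2, 21/4)
obs 13: x=0 → posterior Beta(25/2, 25/4)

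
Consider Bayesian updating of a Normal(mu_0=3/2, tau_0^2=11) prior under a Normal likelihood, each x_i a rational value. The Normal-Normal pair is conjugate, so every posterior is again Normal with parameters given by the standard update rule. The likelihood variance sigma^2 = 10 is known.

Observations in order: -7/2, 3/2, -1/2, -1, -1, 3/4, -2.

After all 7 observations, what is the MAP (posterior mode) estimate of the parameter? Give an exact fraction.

obs 1: x=-7/2 → posterior Normal(-47/42, 110/21)
obs 2: x=3/2 → posterior Normal(-7/32, 55/16)
obs 3: x=-1/2 → posterior Normal(-25/86, 110/43)
obs 4: x=-1 → posterior Normal(-47/108, 55/27)
obs 5: x=-1 → posterior Normal(-69/130, 22/13)
obs 6: x=3/4 → posterior Normal(-105/304, 55/38)
obs 7: x=-2 → posterior Normal(-193/348, 110/87)

-193/348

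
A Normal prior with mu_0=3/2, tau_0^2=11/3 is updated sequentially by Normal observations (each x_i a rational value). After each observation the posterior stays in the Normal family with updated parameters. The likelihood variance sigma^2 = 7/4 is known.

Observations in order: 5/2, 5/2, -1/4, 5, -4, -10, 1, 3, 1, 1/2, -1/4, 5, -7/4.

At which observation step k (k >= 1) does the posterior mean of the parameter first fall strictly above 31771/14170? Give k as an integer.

k = 2

obs 1: x=5/2 → posterior Normal(283/130, 77/65)
obs 2: x=5/2 → posterior Normal(503/218, 77/109)
obs 3: x=-1/4 → posterior Normal(481/306, 77/153)
obs 4: x=5 → posterior Normal(921/394, 77/197)
obs 5: x=-4 → posterior Normal(569/482, 77/241)
obs 6: x=-10 → posterior Normal(-311/570, 77/285)
obs 7: x=1 → posterior Normal(-223/658, 11/47)
obs 8: x=3 → posterior Normal(41/746, 77/373)
obs 9: x=1 → posterior Normal(43/278, 77/417)
obs 10: x=1/2 → posterior Normal(173/922, 77/461)
obs 11: x=-1/4 → posterior Normal(151/1010, 77/505)
obs 12: x=5 → posterior Normal(197/366, 77/549)
obs 13: x=-7/4 → posterior Normal(437/1186, 77/593)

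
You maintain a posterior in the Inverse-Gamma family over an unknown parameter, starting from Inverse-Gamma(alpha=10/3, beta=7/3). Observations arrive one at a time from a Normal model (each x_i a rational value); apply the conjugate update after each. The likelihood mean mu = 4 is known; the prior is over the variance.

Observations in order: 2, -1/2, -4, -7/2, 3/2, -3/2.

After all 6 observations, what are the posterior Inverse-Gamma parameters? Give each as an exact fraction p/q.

alpha=19/3, beta=557/6

obs 1: x=2 → posterior Inverse-Gamma(23/6, 13/3)
obs 2: x=-1/2 → posterior Inverse-Gamma(13/3, 347/24)
obs 3: x=-4 → posterior Inverse-Gamma(29/6, 1115/24)
obs 4: x=-7/2 → posterior Inverse-Gamma(16/3, 895/12)
obs 5: x=3/2 → posterior Inverse-Gamma(35/6, 1865/24)
obs 6: x=-3/2 → posterior Inverse-Gamma(19/3, 557/6)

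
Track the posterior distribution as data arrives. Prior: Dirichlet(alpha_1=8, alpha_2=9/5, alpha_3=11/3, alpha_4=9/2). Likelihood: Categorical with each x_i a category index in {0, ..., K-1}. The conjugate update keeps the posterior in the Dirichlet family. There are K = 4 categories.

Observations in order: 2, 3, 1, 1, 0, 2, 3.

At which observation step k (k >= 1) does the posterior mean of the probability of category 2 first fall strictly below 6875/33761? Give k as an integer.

k = 5

obs 1: x=2 → posterior Dirichlet(8, 9/5, 14/3, 9/2)
obs 2: x=3 → posterior Dirichlet(8, 9/5, 14/3, 11/2)
obs 3: x=1 → posterior Dirichlet(8, 14/5, 14/3, 11/2)
obs 4: x=1 → posterior Dirichlet(8, 19/5, 14/3, 11/2)
obs 5: x=0 → posterior Dirichlet(9, 19/5, 14/3, 11/2)
obs 6: x=2 → posterior Dirichlet(9, 19/5, 17/3, 11/2)
obs 7: x=3 → posterior Dirichlet(9, 19/5, 17/3, 13/2)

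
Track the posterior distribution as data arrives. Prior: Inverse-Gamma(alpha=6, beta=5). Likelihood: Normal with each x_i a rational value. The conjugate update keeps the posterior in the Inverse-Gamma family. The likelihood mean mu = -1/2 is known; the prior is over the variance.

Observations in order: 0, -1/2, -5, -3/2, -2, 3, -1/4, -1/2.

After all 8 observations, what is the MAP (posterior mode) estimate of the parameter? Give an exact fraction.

67/32

obs 1: x=0 → posterior Inverse-Gamma(13/2, 41/8)
obs 2: x=-1/2 → posterior Inverse-Gamma(7, 41/8)
obs 3: x=-5 → posterior Inverse-Gamma(15/2, 61/4)
obs 4: x=-3/2 → posterior Inverse-Gamma(8, 63/4)
obs 5: x=-2 → posterior Inverse-Gamma(17/2, 135/8)
obs 6: x=3 → posterior Inverse-Gamma(9, 23)
obs 7: x=-1/4 → posterior Inverse-Gamma(19/2, 737/32)
obs 8: x=-1/2 → posterior Inverse-Gamma(10, 737/32)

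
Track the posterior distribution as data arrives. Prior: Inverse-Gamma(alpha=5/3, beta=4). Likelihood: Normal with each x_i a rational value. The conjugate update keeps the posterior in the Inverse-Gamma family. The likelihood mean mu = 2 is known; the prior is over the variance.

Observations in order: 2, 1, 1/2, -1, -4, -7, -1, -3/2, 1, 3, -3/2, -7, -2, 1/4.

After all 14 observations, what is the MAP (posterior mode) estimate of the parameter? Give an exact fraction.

13095/928

obs 1: x=2 → posterior Inverse-Gamma(13/6, 4)
obs 2: x=1 → posterior Inverse-Gamma(8/3, 9/2)
obs 3: x=1/2 → posterior Inverse-Gamma(19/6, 45/8)
obs 4: x=-1 → posterior Inverse-Gamma(11/3, 81/8)
obs 5: x=-4 → posterior Inverse-Gamma(25/6, 225/8)
obs 6: x=-7 → posterior Inverse-Gamma(14/3, 549/8)
obs 7: x=-1 → posterior Inverse-Gamma(31/6, 585/8)
obs 8: x=-3/2 → posterior Inverse-Gamma(17/3, 317/4)
obs 9: x=1 → posterior Inverse-Gamma(37/6, 319/4)
obs 10: x=3 → posterior Inverse-Gamma(20/3, 321/4)
obs 11: x=-3/2 → posterior Inverse-Gamma(43/6, 691/8)
obs 12: x=-7 → posterior Inverse-Gamma(23/3, 1015/8)
obs 13: x=-2 → posterior Inverse-Gamma(49/6, 1079/8)
obs 14: x=1/4 → posterior Inverse-Gamma(26/3, 4365/32)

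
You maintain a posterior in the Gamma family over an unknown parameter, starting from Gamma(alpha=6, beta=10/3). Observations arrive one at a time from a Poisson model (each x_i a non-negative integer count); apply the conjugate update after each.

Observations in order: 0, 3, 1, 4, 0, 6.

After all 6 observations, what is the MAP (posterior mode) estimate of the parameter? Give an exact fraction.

obs 1: x=0 → posterior Gamma(6, 13/3)
obs 2: x=3 → posterior Gamma(9, 16/3)
obs 3: x=1 → posterior Gamma(10, 19/3)
obs 4: x=4 → posterior Gamma(14, 22/3)
obs 5: x=0 → posterior Gamma(14, 25/3)
obs 6: x=6 → posterior Gamma(20, 28/3)

57/28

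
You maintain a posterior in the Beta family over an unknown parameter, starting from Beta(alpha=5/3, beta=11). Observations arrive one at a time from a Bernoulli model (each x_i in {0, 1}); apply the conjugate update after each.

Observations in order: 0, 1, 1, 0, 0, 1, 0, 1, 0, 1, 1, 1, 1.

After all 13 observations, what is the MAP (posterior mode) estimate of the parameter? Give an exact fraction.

obs 1: x=0 → posterior Beta(5/3, 12)
obs 2: x=1 → posterior Beta(8/3, 12)
obs 3: x=1 → posterior Beta(11/3, 12)
obs 4: x=0 → posterior Beta(11/3, 13)
obs 5: x=0 → posterior Beta(11/3, 14)
obs 6: x=1 → posterior Beta(14/3, 14)
obs 7: x=0 → posterior Beta(14/3, 15)
obs 8: x=1 → posterior Beta(17/3, 15)
obs 9: x=0 → posterior Beta(17/3, 16)
obs 10: x=1 → posterior Beta(20/3, 16)
obs 11: x=1 → posterior Beta(23/3, 16)
obs 12: x=1 → posterior Beta(26/3, 16)
obs 13: x=1 → posterior Beta(29/3, 16)

26/71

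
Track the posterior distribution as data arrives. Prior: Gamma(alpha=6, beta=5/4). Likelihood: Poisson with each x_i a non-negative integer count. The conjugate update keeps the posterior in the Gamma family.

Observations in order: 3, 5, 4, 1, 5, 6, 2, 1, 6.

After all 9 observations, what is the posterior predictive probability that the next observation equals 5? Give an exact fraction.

obs 1: x=3 → posterior Gamma(9, 9/4)
obs 2: x=5 → posterior Gamma(14, 13/4)
obs 3: x=4 → posterior Gamma(18, 17/4)
obs 4: x=1 → posterior Gamma(19, 21/4)
obs 5: x=5 → posterior Gamma(24, 25/4)
obs 6: x=6 → posterior Gamma(30, 29/4)
obs 7: x=2 → posterior Gamma(32, 33/4)
obs 8: x=1 → posterior Gamma(33, 37/4)
obs 9: x=6 → posterior Gamma(39, 41/4)

260132173107989331716522145336923106012923501838862502876747666736564224/1837508477417341818478882832558612516626152455501141957938671112060546875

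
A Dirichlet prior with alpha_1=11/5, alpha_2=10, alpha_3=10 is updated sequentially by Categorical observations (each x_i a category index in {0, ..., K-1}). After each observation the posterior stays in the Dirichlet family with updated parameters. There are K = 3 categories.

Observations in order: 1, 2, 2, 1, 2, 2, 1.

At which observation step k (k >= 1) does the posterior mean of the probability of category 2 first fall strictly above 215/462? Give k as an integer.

k = 3

obs 1: x=1 → posterior Dirichlet(11/5, 11, 10)
obs 2: x=2 → posterior Dirichlet(11/5, 11, 11)
obs 3: x=2 → posterior Dirichlet(11/5, 11, 12)
obs 4: x=1 → posterior Dirichlet(11/5, 12, 12)
obs 5: x=2 → posterior Dirichlet(11/5, 12, 13)
obs 6: x=2 → posterior Dirichlet(11/5, 12, 14)
obs 7: x=1 → posterior Dirichlet(11/5, 13, 14)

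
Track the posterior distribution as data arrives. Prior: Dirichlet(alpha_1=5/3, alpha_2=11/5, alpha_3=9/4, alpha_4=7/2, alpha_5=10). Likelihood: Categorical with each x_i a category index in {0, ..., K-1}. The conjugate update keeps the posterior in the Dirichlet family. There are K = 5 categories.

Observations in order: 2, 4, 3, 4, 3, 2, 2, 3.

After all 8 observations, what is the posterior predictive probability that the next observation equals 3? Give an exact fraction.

obs 1: x=2 → posterior Dirichlet(5/3, 11/5, 13/4, 7/2, 10)
obs 2: x=4 → posterior Dirichlet(5/3, 11/5, 13/4, 7/2, 11)
obs 3: x=3 → posterior Dirichlet(5/3, 11/5, 13/4, 9/2, 11)
obs 4: x=4 → posterior Dirichlet(5/3, 11/5, 13/4, 9/2, 12)
obs 5: x=3 → posterior Dirichlet(5/3, 11/5, 13/4, 11/2, 12)
obs 6: x=2 → posterior Dirichlet(5/3, 11/5, 17/4, 11/2, 12)
obs 7: x=2 → posterior Dirichlet(5/3, 11/5, 21/4, 11/2, 12)
obs 8: x=3 → posterior Dirichlet(5/3, 11/5, 21/4, 13/2, 12)

390/1657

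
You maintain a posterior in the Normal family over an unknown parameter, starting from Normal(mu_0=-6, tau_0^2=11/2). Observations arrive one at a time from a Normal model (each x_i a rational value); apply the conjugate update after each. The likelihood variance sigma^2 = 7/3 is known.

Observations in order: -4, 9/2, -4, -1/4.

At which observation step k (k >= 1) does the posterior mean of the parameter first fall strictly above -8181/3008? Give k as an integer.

obs 1: x=-4 → posterior Normal(-216/47, 77/47)
obs 2: x=9/2 → posterior Normal(-27/32, 77/80)
obs 3: x=-4 → posterior Normal(-399/226, 77/113)
obs 4: x=-1/4 → posterior Normal(-831/584, 77/146)

k = 2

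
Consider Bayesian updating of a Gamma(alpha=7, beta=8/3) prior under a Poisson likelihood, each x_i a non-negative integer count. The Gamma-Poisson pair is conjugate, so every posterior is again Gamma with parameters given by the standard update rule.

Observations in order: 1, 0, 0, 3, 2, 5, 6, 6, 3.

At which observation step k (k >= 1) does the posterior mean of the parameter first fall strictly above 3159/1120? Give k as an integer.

obs 1: x=1 → posterior Gamma(8, 11/3)
obs 2: x=0 → posterior Gamma(8, 14/3)
obs 3: x=0 → posterior Gamma(8, 17/3)
obs 4: x=3 → posterior Gamma(11, 20/3)
obs 5: x=2 → posterior Gamma(13, 23/3)
obs 6: x=5 → posterior Gamma(18, 26/3)
obs 7: x=6 → posterior Gamma(24, 29/3)
obs 8: x=6 → posterior Gamma(30, 32/3)
obs 9: x=3 → posterior Gamma(33, 35/3)

k = 9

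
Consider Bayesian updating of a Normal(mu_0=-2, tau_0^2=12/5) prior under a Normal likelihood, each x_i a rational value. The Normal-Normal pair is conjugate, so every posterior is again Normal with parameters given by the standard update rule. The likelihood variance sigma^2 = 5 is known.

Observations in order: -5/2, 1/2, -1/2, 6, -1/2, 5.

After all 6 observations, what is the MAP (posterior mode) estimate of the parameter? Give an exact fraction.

obs 1: x=-5/2 → posterior Normal(-80/37, 60/37)
obs 2: x=1/2 → posterior Normal(-74/49, 60/49)
obs 3: x=-1/2 → posterior Normal(-80/61, 60/61)
obs 4: x=6 → posterior Normal(-8/73, 60/73)
obs 5: x=-1/2 → posterior Normal(-14/85, 12/17)
obs 6: x=5 → posterior Normal(46/97, 60/97)

46/97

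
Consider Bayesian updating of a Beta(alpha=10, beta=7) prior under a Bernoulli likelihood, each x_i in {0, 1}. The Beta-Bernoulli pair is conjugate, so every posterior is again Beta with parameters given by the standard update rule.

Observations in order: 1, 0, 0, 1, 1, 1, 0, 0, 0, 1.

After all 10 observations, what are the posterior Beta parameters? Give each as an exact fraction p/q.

obs 1: x=1 → posterior Beta(11, 7)
obs 2: x=0 → posterior Beta(11, 8)
obs 3: x=0 → posterior Beta(11, 9)
obs 4: x=1 → posterior Beta(12, 9)
obs 5: x=1 → posterior Beta(13, 9)
obs 6: x=1 → posterior Beta(14, 9)
obs 7: x=0 → posterior Beta(14, 10)
obs 8: x=0 → posterior Beta(14, 11)
obs 9: x=0 → posterior Beta(14, 12)
obs 10: x=1 → posterior Beta(15, 12)

alpha=15, beta=12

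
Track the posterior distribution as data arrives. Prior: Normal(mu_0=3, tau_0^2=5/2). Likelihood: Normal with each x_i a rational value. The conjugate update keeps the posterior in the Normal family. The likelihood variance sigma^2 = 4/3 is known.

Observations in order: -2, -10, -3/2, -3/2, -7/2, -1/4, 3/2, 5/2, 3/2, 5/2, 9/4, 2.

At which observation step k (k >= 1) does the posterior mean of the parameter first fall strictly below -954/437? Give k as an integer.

obs 1: x=-2 → posterior Normal(-6/23, 20/23)
obs 2: x=-10 → posterior Normal(-78/19, 10/19)
obs 3: x=-3/2 → posterior Normal(-357/106, 20/53)
obs 4: x=-3/2 → posterior Normal(-201/68, 5/17)
obs 5: x=-7/2 → posterior Normal(-507/166, 20/83)
obs 6: x=-1/4 → posterior Normal(-21/8, 10/49)
obs 7: x=3/2 → posterior Normal(-939/452, 20/113)
obs 8: x=5/2 → posterior Normal(-789/512, 5/32)
obs 9: x=3/2 → posterior Normal(-699/572, 20/143)
obs 10: x=5/2 → posterior Normal(-549/632, 10/79)
obs 11: x=9/4 → posterior Normal(-207/346, 20/173)
obs 12: x=2 → posterior Normal(-147/376, 5/47)

k = 2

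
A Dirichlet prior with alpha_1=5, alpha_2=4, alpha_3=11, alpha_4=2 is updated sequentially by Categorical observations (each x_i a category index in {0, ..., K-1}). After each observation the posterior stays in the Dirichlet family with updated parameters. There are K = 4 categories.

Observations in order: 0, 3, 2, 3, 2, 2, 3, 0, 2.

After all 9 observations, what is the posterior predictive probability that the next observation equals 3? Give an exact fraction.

obs 1: x=0 → posterior Dirichlet(6, 4, 11, 2)
obs 2: x=3 → posterior Dirichlet(6, 4, 11, 3)
obs 3: x=2 → posterior Dirichlet(6, 4, 12, 3)
obs 4: x=3 → posterior Dirichlet(6, 4, 12, 4)
obs 5: x=2 → posterior Dirichlet(6, 4, 13, 4)
obs 6: x=2 → posterior Dirichlet(6, 4, 14, 4)
obs 7: x=3 → posterior Dirichlet(6, 4, 14, 5)
obs 8: x=0 → posterior Dirichlet(7, 4, 14, 5)
obs 9: x=2 → posterior Dirichlet(7, 4, 15, 5)

5/31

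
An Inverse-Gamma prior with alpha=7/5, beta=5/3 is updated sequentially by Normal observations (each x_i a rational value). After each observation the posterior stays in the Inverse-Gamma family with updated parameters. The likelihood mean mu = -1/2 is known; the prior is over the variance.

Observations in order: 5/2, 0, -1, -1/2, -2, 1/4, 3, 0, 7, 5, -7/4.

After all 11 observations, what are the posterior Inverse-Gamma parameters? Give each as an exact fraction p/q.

alpha=69/10, beta=2789/48

obs 1: x=5/2 → posterior Inverse-Gamma(19/10, 37/6)
obs 2: x=0 → posterior Inverse-Gamma(12/5, 151/24)
obs 3: x=-1 → posterior Inverse-Gamma(29/10, 77/12)
obs 4: x=-1/2 → posterior Inverse-Gamma(17/5, 77/12)
obs 5: x=-2 → posterior Inverse-Gamma(39/10, 181/24)
obs 6: x=1/4 → posterior Inverse-Gamma(22/5, 751/96)
obs 7: x=3 → posterior Inverse-Gamma(49/10, 1339/96)
obs 8: x=0 → posterior Inverse-Gamma(27/5, 1351/96)
obs 9: x=7 → posterior Inverse-Gamma(59/10, 4051/96)
obs 10: x=5 → posterior Inverse-Gamma(32/5, 5503/96)
obs 11: x=-7/4 → posterior Inverse-Gamma(69/10, 2789/48)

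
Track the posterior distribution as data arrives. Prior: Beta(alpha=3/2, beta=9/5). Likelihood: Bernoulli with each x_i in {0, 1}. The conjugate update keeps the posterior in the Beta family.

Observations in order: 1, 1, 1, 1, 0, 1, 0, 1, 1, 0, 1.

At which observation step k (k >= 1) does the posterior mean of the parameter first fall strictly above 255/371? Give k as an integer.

k = 3

obs 1: x=1 → posterior Beta(5/2, 9/5)
obs 2: x=1 → posterior Beta(7/2, 9/5)
obs 3: x=1 → posterior Beta(9/2, 9/5)
obs 4: x=1 → posterior Beta(11/2, 9/5)
obs 5: x=0 → posterior Beta(11/2, 14/5)
obs 6: x=1 → posterior Beta(13/2, 14/5)
obs 7: x=0 → posterior Beta(13/2, 19/5)
obs 8: x=1 → posterior Beta(15/2, 19/5)
obs 9: x=1 → posterior Beta(17/2, 19/5)
obs 10: x=0 → posterior Beta(17/2, 24/5)
obs 11: x=1 → posterior Beta(19/2, 24/5)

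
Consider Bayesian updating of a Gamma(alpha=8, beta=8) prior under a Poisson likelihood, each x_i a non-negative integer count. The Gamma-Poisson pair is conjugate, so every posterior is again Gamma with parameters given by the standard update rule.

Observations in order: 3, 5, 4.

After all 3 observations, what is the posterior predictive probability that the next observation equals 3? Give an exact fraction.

259008748049035603542385/1656184316737309252780032

obs 1: x=3 → posterior Gamma(11, 9)
obs 2: x=5 → posterior Gamma(16, 10)
obs 3: x=4 → posterior Gamma(20, 11)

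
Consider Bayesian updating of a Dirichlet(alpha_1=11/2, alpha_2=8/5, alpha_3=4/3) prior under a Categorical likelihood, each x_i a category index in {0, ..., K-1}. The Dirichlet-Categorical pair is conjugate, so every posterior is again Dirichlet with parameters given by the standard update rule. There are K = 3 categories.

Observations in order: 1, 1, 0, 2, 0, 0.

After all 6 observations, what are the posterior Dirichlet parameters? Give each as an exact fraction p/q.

obs 1: x=1 → posterior Dirichlet(11/2, 13/5, 4/3)
obs 2: x=1 → posterior Dirichlet(11/2, 18/5, 4/3)
obs 3: x=0 → posterior Dirichlet(13/2, 18/5, 4/3)
obs 4: x=2 → posterior Dirichlet(13/2, 18/5, 7/3)
obs 5: x=0 → posterior Dirichlet(15/2, 18/5, 7/3)
obs 6: x=0 → posterior Dirichlet(17/2, 18/5, 7/3)

alpha_1=17/2, alpha_2=18/5, alpha_3=7/3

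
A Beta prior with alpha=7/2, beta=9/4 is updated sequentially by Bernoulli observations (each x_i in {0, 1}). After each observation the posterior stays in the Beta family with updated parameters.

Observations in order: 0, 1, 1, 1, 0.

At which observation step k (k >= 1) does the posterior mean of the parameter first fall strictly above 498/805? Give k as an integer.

k = 3

obs 1: x=0 → posterior Beta(7/2, 13/4)
obs 2: x=1 → posterior Beta(9/2, 13/4)
obs 3: x=1 → posterior Beta(11/2, 13/4)
obs 4: x=1 → posterior Beta(13/2, 13/4)
obs 5: x=0 → posterior Beta(13/2, 17/4)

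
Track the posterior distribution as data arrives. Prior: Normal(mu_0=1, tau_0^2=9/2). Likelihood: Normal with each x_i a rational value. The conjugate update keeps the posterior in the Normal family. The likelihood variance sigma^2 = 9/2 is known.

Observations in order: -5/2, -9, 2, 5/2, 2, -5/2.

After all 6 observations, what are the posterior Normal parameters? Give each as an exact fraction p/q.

mu_0=-13/14, tau_0^2=9/14

obs 1: x=-5/2 → posterior Normal(-3/4, 9/4)
obs 2: x=-9 → posterior Normal(-7/2, 3/2)
obs 3: x=2 → posterior Normal(-17/8, 9/8)
obs 4: x=5/2 → posterior Normal(-6/5, 9/10)
obs 5: x=2 → posterior Normal(-2/3, 3/4)
obs 6: x=-5/2 → posterior Normal(-13/14, 9/14)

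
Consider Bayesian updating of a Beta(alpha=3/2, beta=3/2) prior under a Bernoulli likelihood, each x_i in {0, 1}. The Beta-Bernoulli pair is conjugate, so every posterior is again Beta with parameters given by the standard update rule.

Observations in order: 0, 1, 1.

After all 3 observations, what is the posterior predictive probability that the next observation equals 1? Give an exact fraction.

obs 1: x=0 → posterior Beta(3/2, 5/2)
obs 2: x=1 → posterior Beta(5/2, 5/2)
obs 3: x=1 → posterior Beta(7/2, 5/2)

7/12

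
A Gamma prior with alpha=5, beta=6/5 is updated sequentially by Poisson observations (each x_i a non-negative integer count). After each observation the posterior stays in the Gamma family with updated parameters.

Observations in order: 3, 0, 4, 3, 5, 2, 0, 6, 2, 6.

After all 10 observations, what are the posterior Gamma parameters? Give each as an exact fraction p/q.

alpha=36, beta=56/5

obs 1: x=3 → posterior Gamma(8, 11/5)
obs 2: x=0 → posterior Gamma(8, 16/5)
obs 3: x=4 → posterior Gamma(12, 21/5)
obs 4: x=3 → posterior Gamma(15, 26/5)
obs 5: x=5 → posterior Gamma(20, 31/5)
obs 6: x=2 → posterior Gamma(22, 36/5)
obs 7: x=0 → posterior Gamma(22, 41/5)
obs 8: x=6 → posterior Gamma(28, 46/5)
obs 9: x=2 → posterior Gamma(30, 51/5)
obs 10: x=6 → posterior Gamma(36, 56/5)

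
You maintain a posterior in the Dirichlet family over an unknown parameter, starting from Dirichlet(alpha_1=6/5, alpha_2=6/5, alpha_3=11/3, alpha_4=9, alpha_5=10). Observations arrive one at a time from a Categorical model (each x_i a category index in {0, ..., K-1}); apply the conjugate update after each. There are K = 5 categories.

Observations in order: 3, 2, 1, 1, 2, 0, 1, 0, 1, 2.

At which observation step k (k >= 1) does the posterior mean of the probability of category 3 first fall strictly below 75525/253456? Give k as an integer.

obs 1: x=3 → posterior Dirichlet(6/5, 6/5, 11/3, 10, 10)
obs 2: x=2 → posterior Dirichlet(6/5, 6/5, 14/3, 10, 10)
obs 3: x=1 → posterior Dirichlet(6/5, 11/5, 14/3, 10, 10)
obs 4: x=1 → posterior Dirichlet(6/5, 16/5, 14/3, 10, 10)
obs 5: x=2 → posterior Dirichlet(6/5, 16/5, 17/3, 10, 10)
obs 6: x=0 → posterior Dirichlet(11/5, 16/5, 17/3, 10, 10)
obs 7: x=1 → posterior Dirichlet(11/5, 21/5, 17/3, 10, 10)
obs 8: x=0 → posterior Dirichlet(16/5, 21/5, 17/3, 10, 10)
obs 9: x=1 → posterior Dirichlet(16/5, 26/5, 17/3, 10, 10)
obs 10: x=2 → posterior Dirichlet(16/5, 26/5, 20/3, 10, 10)

k = 9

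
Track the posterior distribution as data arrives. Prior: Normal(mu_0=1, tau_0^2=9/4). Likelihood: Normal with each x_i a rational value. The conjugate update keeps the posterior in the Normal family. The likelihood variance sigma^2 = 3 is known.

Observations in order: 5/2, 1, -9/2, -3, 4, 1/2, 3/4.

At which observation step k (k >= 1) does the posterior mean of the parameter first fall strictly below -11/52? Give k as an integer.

obs 1: x=5/2 → posterior Normal(23/14, 9/7)
obs 2: x=1 → posterior Normal(29/20, 9/10)
obs 3: x=-9/2 → posterior Normal(1/13, 9/13)
obs 4: x=-3 → posterior Normal(-1/2, 9/16)
obs 5: x=4 → posterior Normal(4/19, 9/19)
obs 6: x=1/2 → posterior Normal(1/4, 9/22)
obs 7: x=3/4 → posterior Normal(31/100, 9/25)

k = 4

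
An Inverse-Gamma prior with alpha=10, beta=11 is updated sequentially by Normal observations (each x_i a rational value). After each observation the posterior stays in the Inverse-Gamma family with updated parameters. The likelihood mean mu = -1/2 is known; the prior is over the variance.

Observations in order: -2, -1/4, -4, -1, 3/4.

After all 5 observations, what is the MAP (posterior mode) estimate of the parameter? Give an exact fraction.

307/216

obs 1: x=-2 → posterior Inverse-Gamma(21/2, 97/8)
obs 2: x=-1/4 → posterior Inverse-Gamma(11, 389/32)
obs 3: x=-4 → posterior Inverse-Gamma(23/2, 585/32)
obs 4: x=-1 → posterior Inverse-Gamma(12, 589/32)
obs 5: x=3/4 → posterior Inverse-Gamma(25/2, 307/16)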